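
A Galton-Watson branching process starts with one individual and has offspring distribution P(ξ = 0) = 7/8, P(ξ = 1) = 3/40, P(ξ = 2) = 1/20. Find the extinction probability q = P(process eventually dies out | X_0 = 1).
q = 1

Mean offspring μ = 0·7/8 + 1·3/40 + 2·1/20 = 7/40 ≤ 1. For μ ≤ 1 with offspring not concentrated at 1, the Galton-Watson process goes extinct almost surely, so q = 1.
(Algebraic check: The pgf is f(s) = 7/8 + 3/40·s + 1/20·s². The extinction probability q is the smallest fixed point of f in [0, 1]. Setting s = f(s):
  1/20·s² + (3/40 − 1)·s + 7/8 = 0
  1/20·s² − (7/8 + 1/20)·s + 7/8 = 0
which factors as (s − 1)·(1/20·s − 7/8) = 0, giving roots s = 1 and s = (7/8)/(1/20) = 35/2. Since 35/2 ≥ 1, the smallest root in [0, 1] is s = 1.)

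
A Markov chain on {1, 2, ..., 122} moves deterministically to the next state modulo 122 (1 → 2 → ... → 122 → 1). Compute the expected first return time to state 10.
E[T_10 | X_0 = 10] = 122

The chain cycles deterministically, so starting at state 10 it returns in exactly 122 steps. Equivalently, the stationary distribution is uniform π_j = 1/122 for every state j, so by Kac's formula E[T_10] = 1/π_10 = 122.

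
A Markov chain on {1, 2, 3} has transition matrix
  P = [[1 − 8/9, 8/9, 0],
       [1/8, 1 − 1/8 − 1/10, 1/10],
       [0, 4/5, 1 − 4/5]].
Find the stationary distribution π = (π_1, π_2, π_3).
π = (1/9, 64/81, 8/81)

This is a birth-death chain on three states, which satisfies detailed balance: π_1 · P_{12} = π_2 · P_{21} and π_2 · P_{23} = π_3 · P_{32}.
From π_1 · 8/9 = π_2 · 1/8: π_2/π_1 = (8/9)/(1/8) = 64/9.
From π_2 · 1/10 = π_3 · 4/5: π_3/π_2 = (1/10)/(4/5) = 1/8.
Take π_1 proportional to 1; then unnormalized π = (1, 64/9, 8/9). Normalize by dividing by the sum 9:
  π = (1/9, 64/81, 8/81).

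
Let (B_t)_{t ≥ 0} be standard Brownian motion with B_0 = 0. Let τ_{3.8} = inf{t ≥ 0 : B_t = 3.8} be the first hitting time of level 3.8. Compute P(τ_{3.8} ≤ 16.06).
P(τ_{3.8} ≤ 16.06) = 2(1 − Φ(3.8/√16.06)) = 2(1 − Φ(0.9482)) ≈ 0.3430

By the reflection principle for standard BM, P(τ_b ≤ t) = 2 · P(B_t ≥ b). Since B_t ~ N(0, t), P(B_t ≥ 3.8) = 1 − Φ(3.8/√t) = 1 − Φ(3.8/√16.06) = 1 − Φ(0.9482) ≈ 0.17151. Doubling: P(τ_{3.8} ≤ 16.06) ≈ 2 · 0.17151 = 0.34302 ≈ 0.3430.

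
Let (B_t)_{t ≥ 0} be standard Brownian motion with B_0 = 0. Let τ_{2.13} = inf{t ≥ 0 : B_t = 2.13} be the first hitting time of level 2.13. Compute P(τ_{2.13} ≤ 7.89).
P(τ_{2.13} ≤ 7.89) = 2(1 − Φ(2.13/√7.89)) = 2(1 − Φ(0.7583)) ≈ 0.4483

By the reflection principle for standard BM, P(τ_b ≤ t) = 2 · P(B_t ≥ b). Since B_t ~ N(0, t), P(B_t ≥ 2.13) = 1 − Φ(2.13/√t) = 1 − Φ(2.13/√7.89) = 1 − Φ(0.7583) ≈ 0.22414. Doubling: P(τ_{2.13} ≤ 7.89) ≈ 2 · 0.22414 = 0.44828 ≈ 0.4483.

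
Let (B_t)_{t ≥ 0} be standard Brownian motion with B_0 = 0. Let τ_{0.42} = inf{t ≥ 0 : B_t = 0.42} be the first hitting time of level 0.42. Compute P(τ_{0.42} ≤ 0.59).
P(τ_{0.42} ≤ 0.59) = 2(1 − Φ(0.42/√0.59)) = 2(1 − Φ(0.5468)) ≈ 0.5845

By the reflection principle for standard BM, P(τ_b ≤ t) = 2 · P(B_t ≥ b). Since B_t ~ N(0, t), P(B_t ≥ 0.42) = 1 − Φ(0.42/√t) = 1 − Φ(0.42/√0.59) = 1 − Φ(0.5468) ≈ 0.29226. Doubling: P(τ_{0.42} ≤ 0.59) ≈ 2 · 0.29226 = 0.58452 ≈ 0.5845.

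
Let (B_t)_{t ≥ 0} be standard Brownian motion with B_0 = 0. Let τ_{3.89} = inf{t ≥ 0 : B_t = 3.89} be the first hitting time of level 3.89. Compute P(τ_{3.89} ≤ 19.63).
P(τ_{3.89} ≤ 19.63) = 2(1 − Φ(3.89/√19.63)) = 2(1 − Φ(0.8780)) ≈ 0.3799

By the reflection principle for standard BM, P(τ_b ≤ t) = 2 · P(B_t ≥ b). Since B_t ~ N(0, t), P(B_t ≥ 3.89) = 1 − Φ(3.89/√t) = 1 − Φ(3.89/√19.63) = 1 − Φ(0.8780) ≈ 0.18997. Doubling: P(τ_{3.89} ≤ 19.63) ≈ 2 · 0.18997 = 0.37994 ≈ 0.3799.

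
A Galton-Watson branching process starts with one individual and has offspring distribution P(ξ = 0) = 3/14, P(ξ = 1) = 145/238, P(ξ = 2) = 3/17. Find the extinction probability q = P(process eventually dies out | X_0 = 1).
q = 1

Mean offspring μ = 0·3/14 + 1·145/238 + 2·3/17 = 229/238 ≤ 1. For μ ≤ 1 with offspring not concentrated at 1, the Galton-Watson process goes extinct almost surely, so q = 1.
(Algebraic check: The pgf is f(s) = 3/14 + 145/238·s + 3/17·s². The extinction probability q is the smallest fixed point of f in [0, 1]. Setting s = f(s):
  3/17·s² + (145/238 − 1)·s + 3/14 = 0
  3/17·s² − (3/14 + 3/17)·s + 3/14 = 0
which factors as (s − 1)·(3/17·s − 3/14) = 0, giving roots s = 1 and s = (3/14)/(3/17) = 17/14. Since 17/14 ≥ 1, the smallest root in [0, 1] is s = 1.)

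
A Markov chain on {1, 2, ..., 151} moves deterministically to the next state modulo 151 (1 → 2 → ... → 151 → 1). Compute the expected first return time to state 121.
E[T_121 | X_0 = 121] = 151

The chain cycles deterministically, so starting at state 121 it returns in exactly 151 steps. Equivalently, the stationary distribution is uniform π_j = 1/151 for every state j, so by Kac's formula E[T_121] = 1/π_121 = 151.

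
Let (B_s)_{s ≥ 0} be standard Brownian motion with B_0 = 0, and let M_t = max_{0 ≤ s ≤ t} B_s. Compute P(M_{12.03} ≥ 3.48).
P(M_{12.03} ≥ 3.48) = 2·P(B_{12.03} ≥ 3.48) = 2(1 − Φ(3.48/√12.03)) ≈ 0.3157

By the reflection principle for Brownian motion, P(M_t ≥ a) = 2 · P(B_t ≥ a) for a ≥ 0. Since B_t ~ N(0, t), P(B_t ≥ 3.48) = 1 − Φ(3.48/√t) = 1 − Φ(3.48/√12.03) = 1 − Φ(1.0033). So
  P(M_{12.03} ≥ 3.48) = 2(1 − Φ(1.0033)) ≈ 0.3157.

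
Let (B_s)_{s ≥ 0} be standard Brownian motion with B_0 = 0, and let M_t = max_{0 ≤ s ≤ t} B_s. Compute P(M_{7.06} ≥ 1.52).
P(M_{7.06} ≥ 1.52) = 2·P(B_{7.06} ≥ 1.52) = 2(1 − Φ(1.52/√7.06)) ≈ 0.5673

By the reflection principle for Brownian motion, P(M_t ≥ a) = 2 · P(B_t ≥ a) for a ≥ 0. Since B_t ~ N(0, t), P(B_t ≥ 1.52) = 1 − Φ(1.52/√t) = 1 − Φ(1.52/√7.06) = 1 − Φ(0.5721). So
  P(M_{7.06} ≥ 1.52) = 2(1 − Φ(0.5721)) ≈ 0.5673.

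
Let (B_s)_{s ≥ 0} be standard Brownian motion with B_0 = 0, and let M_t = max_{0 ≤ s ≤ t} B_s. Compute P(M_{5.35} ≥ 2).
P(M_{5.35} ≥ 2) = 2·P(B_{5.35} ≥ 2) = 2(1 − Φ(2/√5.35)) ≈ 0.3872

By the reflection principle for Brownian motion, P(M_t ≥ a) = 2 · P(B_t ≥ a) for a ≥ 0. Since B_t ~ N(0, t), P(B_t ≥ 2) = 1 − Φ(2/√t) = 1 − Φ(2/√5.35) = 1 − Φ(0.8647). So
  P(M_{5.35} ≥ 2) = 2(1 − Φ(0.8647)) ≈ 0.3872.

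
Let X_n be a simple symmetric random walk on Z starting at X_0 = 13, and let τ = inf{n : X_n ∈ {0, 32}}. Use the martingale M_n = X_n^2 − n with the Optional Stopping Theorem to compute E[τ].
E[τ] = 247

M_n = X_n^2 − n is a martingale (since E[X_{n+1}^2 | F_n] = X_n^2 + 1). By OST (τ has finite mean in a bounded region), E[M_τ] = E[M_0] = X_0^2 − 0 = 13^2 = 169. Also E[M_τ] = E[X_τ^2] − E[τ]. The walk exits at 0 or 32, with P(hit 32 first) = 13/32, so E[X_τ^2] = 32^2 · 13/32 + 0 = 416. Thus E[τ] = E[X_τ^2] − E[M_τ] = 416 − 169 = 247 = 13(32 − 13) = 247.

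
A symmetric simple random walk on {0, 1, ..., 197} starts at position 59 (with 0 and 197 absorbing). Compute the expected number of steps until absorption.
E[τ | X_0 = 59] = 8142

Let v_k = E[τ | X_0 = k]. Boundary: v_0 = v_197 = 0. Recurrence: v_k = 1 + (v_{k-1} + v_{k+1})/2 for 1 ≤ k ≤ 196. The particular solution to v_k − (v_{k-1} + v_{k+1})/2 = 1 is v_k = −k^2. Adding homogeneous solution A + B k and matching boundaries gives v_k = k (197 − k). Substituting k = 59: v_59 = 59 · 138 = 8142.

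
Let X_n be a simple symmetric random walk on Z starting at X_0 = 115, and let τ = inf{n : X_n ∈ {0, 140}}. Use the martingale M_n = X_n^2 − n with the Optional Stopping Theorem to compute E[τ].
E[τ] = 2875

M_n = X_n^2 − n is a martingale (since E[X_{n+1}^2 | F_n] = X_n^2 + 1). By OST (τ has finite mean in a bounded region), E[M_τ] = E[M_0] = X_0^2 − 0 = 115^2 = 13225. Also E[M_τ] = E[X_τ^2] − E[τ]. The walk exits at 0 or 140, with P(hit 140 first) = 115/140, so E[X_τ^2] = 140^2 · 115/140 + 0 = 16100. Thus E[τ] = E[X_τ^2] − E[M_τ] = 16100 − 13225 = 2875 = 115(140 − 115) = 2875.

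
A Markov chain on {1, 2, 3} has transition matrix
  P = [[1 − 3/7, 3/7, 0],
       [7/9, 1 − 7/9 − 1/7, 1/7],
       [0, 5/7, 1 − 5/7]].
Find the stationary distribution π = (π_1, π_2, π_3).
π = (245/407, 135/407, 27/407)

This is a birth-death chain on three states, which satisfies detailed balance: π_1 · P_{12} = π_2 · P_{21} and π_2 · P_{23} = π_3 · P_{32}.
From π_1 · 3/7 = π_2 · 7/9: π_2/π_1 = (3/7)/(7/9) = 27/49.
From π_2 · 1/7 = π_3 · 5/7: π_3/π_2 = (1/7)/(5/7) = 1/5.
Take π_1 proportional to 1; then unnormalized π = (1, 27/49, 27/245). Normalize by dividing by the sum 407/245:
  π = (245/407, 135/407, 27/407).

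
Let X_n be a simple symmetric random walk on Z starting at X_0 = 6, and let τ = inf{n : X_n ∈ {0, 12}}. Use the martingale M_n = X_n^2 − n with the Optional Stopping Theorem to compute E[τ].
E[τ] = 36

M_n = X_n^2 − n is a martingale (since E[X_{n+1}^2 | F_n] = X_n^2 + 1). By OST (τ has finite mean in a bounded region), E[M_τ] = E[M_0] = X_0^2 − 0 = 6^2 = 36. Also E[M_τ] = E[X_τ^2] − E[τ]. The walk exits at 0 or 12, with P(hit 12 first) = 6/12, so E[X_τ^2] = 12^2 · 6/12 + 0 = 72. Thus E[τ] = E[X_τ^2] − E[M_τ] = 72 − 36 = 36 = 6(12 − 6) = 36.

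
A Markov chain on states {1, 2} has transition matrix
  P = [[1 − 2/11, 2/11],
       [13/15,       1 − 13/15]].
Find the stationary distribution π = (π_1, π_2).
π_1 = 143/173, π_2 = 30/173

Solve πP = π with π_1 + π_2 = 1. From πP = π: π_1 · (1 − 2/11) + π_2 · 13/15 = π_1 ⇒ π_2 · 13/15 = π_1 · 2/11 ⇒ π_2/π_1 = (2/11)/(13/15) = 30/143. Together with π_1 + π_2 = 1:
  π_1 = (13/15)/(2/11 + 13/15) = (13/15)/(173/165) = 143/173,
  π_2 = (2/11)/(2/11 + 13/15) = (2/11)/(173/165) = 30/173.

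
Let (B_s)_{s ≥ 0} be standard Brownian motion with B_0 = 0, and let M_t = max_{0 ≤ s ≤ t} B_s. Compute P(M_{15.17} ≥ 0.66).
P(M_{15.17} ≥ 0.66) = 2·P(B_{15.17} ≥ 0.66) = 2(1 − Φ(0.66/√15.17)) ≈ 0.8654

By the reflection principle for Brownian motion, P(M_t ≥ a) = 2 · P(B_t ≥ a) for a ≥ 0. Since B_t ~ N(0, t), P(B_t ≥ 0.66) = 1 − Φ(0.66/√t) = 1 − Φ(0.66/√15.17) = 1 − Φ(0.1695). So
  P(M_{15.17} ≥ 0.66) = 2(1 − Φ(0.1695)) ≈ 0.8654.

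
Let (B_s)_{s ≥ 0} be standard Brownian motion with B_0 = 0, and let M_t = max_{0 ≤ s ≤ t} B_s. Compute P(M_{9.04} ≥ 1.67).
P(M_{9.04} ≥ 1.67) = 2·P(B_{9.04} ≥ 1.67) = 2(1 − Φ(1.67/√9.04)) ≈ 0.5786

By the reflection principle for Brownian motion, P(M_t ≥ a) = 2 · P(B_t ≥ a) for a ≥ 0. Since B_t ~ N(0, t), P(B_t ≥ 1.67) = 1 − Φ(1.67/√t) = 1 − Φ(1.67/√9.04) = 1 − Φ(0.5554). So
  P(M_{9.04} ≥ 1.67) = 2(1 − Φ(0.5554)) ≈ 0.5786.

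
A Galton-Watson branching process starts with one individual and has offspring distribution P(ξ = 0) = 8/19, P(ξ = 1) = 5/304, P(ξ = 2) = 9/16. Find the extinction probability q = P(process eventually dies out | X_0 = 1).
q = 128/171

The pgf is f(s) = 8/19 + 5/304·s + 9/16·s². The extinction probability q is the smallest fixed point of f in [0, 1]. Setting s = f(s):
  9/16·s² + (5/304 − 1)·s + 8/19 = 0
  9/16·s² − (8/19 + 9/16)·s + 8/19 = 0
which factors as (s − 1)·(9/16·s − 8/19) = 0, giving roots s = 1 and s = (8/19)/(9/16) = 128/171.
Mean offspring μ = 5/304 + 2·9/16 = 347/304 > 1 (supercritical), so q < 1. The extinction probability is the smaller root: q = (8/19)/(9/16) = 128/171.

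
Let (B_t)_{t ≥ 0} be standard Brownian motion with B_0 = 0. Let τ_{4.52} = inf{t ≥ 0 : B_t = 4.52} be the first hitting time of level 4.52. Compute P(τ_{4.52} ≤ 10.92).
P(τ_{4.52} ≤ 10.92) = 2(1 − Φ(4.52/√10.92)) = 2(1 − Φ(1.3678)) ≈ 0.1714

By the reflection principle for standard BM, P(τ_b ≤ t) = 2 · P(B_t ≥ b). Since B_t ~ N(0, t), P(B_t ≥ 4.52) = 1 − Φ(4.52/√t) = 1 − Φ(4.52/√10.92) = 1 − Φ(1.3678) ≈ 0.08569. Doubling: P(τ_{4.52} ≤ 10.92) ≈ 2 · 0.08569 = 0.17138 ≈ 0.1714.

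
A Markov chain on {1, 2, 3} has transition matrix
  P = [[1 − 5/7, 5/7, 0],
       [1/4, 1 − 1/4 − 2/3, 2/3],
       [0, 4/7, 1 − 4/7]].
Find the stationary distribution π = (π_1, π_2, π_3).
π = (21/151, 60/151, 70/151)

This is a birth-death chain on three states, which satisfies detailed balance: π_1 · P_{12} = π_2 · P_{21} and π_2 · P_{23} = π_3 · P_{32}.
From π_1 · 5/7 = π_2 · 1/4: π_2/π_1 = (5/7)/(1/4) = 20/7.
From π_2 · 2/3 = π_3 · 4/7: π_3/π_2 = (2/3)/(4/7) = 7/6.
Take π_1 proportional to 1; then unnormalized π = (1, 20/7, 10/3). Normalize by dividing by the sum 151/21:
  π = (21/151, 60/151, 70/151).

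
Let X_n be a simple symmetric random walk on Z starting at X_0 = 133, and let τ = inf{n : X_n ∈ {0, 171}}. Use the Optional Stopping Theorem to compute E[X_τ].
E[X_τ] = 133

X_n is a martingale and τ is a bounded-mean stopping time (indeed τ is finite a.s. with bounded expectation since the walk is in a bounded region). By the OST, E[X_τ] = E[X_0] = 133. Equivalently: E[X_τ] = 171 · P(hit 171 first) + 0 · P(hit 0 first) = 171 · (133/171) = 133.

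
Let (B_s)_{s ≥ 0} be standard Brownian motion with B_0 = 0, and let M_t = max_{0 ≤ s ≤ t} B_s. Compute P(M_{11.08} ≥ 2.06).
P(M_{11.08} ≥ 2.06) = 2·P(B_{11.08} ≥ 2.06) = 2(1 − Φ(2.06/√11.08)) ≈ 0.5360

By the reflection principle for Brownian motion, P(M_t ≥ a) = 2 · P(B_t ≥ a) for a ≥ 0. Since B_t ~ N(0, t), P(B_t ≥ 2.06) = 1 − Φ(2.06/√t) = 1 − Φ(2.06/√11.08) = 1 − Φ(0.6189). So
  P(M_{11.08} ≥ 2.06) = 2(1 − Φ(0.6189)) ≈ 0.5360.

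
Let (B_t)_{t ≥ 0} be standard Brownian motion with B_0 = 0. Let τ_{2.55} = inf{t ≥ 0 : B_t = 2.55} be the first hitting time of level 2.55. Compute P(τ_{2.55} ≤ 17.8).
P(τ_{2.55} ≤ 17.8) = 2(1 − Φ(2.55/√17.8)) = 2(1 − Φ(0.6044)) ≈ 0.5456

By the reflection principle for standard BM, P(τ_b ≤ t) = 2 · P(B_t ≥ b). Since B_t ~ N(0, t), P(B_t ≥ 2.55) = 1 − Φ(2.55/√t) = 1 − Φ(2.55/√17.8) = 1 − Φ(0.6044) ≈ 0.27279. Doubling: P(τ_{2.55} ≤ 17.8) ≈ 2 · 0.27279 = 0.54558 ≈ 0.5456.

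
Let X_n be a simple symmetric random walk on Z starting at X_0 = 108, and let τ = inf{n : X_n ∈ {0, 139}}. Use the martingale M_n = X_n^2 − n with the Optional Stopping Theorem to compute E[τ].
E[τ] = 3348

M_n = X_n^2 − n is a martingale (since E[X_{n+1}^2 | F_n] = X_n^2 + 1). By OST (τ has finite mean in a bounded region), E[M_τ] = E[M_0] = X_0^2 − 0 = 108^2 = 11664. Also E[M_τ] = E[X_τ^2] − E[τ]. The walk exits at 0 or 139, with P(hit 139 first) = 108/139, so E[X_τ^2] = 139^2 · 108/139 + 0 = 15012. Thus E[τ] = E[X_τ^2] − E[M_τ] = 15012 − 11664 = 3348 = 108(139 − 108) = 3348.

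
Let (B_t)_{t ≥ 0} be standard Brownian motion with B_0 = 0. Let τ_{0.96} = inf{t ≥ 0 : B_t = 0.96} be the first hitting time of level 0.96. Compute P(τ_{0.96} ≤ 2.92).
P(τ_{0.96} ≤ 2.92) = 2(1 − Φ(0.96/√2.92)) = 2(1 − Φ(0.5618)) ≈ 0.5743

By the reflection principle for standard BM, P(τ_b ≤ t) = 2 · P(B_t ≥ b). Since B_t ~ N(0, t), P(B_t ≥ 0.96) = 1 − Φ(0.96/√t) = 1 − Φ(0.96/√2.92) = 1 − Φ(0.5618) ≈ 0.28713. Doubling: P(τ_{0.96} ≤ 2.92) ≈ 2 · 0.28713 = 0.57426 ≈ 0.5743.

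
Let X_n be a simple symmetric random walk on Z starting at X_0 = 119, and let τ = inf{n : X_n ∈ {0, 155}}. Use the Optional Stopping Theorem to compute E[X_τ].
E[X_τ] = 119

X_n is a martingale and τ is a bounded-mean stopping time (indeed τ is finite a.s. with bounded expectation since the walk is in a bounded region). By the OST, E[X_τ] = E[X_0] = 119. Equivalently: E[X_τ] = 155 · P(hit 155 first) + 0 · P(hit 0 first) = 155 · (119/155) = 119.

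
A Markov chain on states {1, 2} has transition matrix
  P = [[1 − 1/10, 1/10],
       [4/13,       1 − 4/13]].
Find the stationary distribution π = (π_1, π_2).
π_1 = 40/53, π_2 = 13/53

Solve πP = π with π_1 + π_2 = 1. From πP = π: π_1 · (1 − 1/10) + π_2 · 4/13 = π_1 ⇒ π_2 · 4/13 = π_1 · 1/10 ⇒ π_2/π_1 = (1/10)/(4/13) = 13/40. Together with π_1 + π_2 = 1:
  π_1 = (4/13)/(1/10 + 4/13) = (4/13)/(53/130) = 40/53,
  π_2 = (1/10)/(1/10 + 4/13) = (1/10)/(53/130) = 13/53.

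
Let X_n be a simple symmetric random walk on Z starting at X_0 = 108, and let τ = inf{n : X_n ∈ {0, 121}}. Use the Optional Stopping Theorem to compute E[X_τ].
E[X_τ] = 108

X_n is a martingale and τ is a bounded-mean stopping time (indeed τ is finite a.s. with bounded expectation since the walk is in a bounded region). By the OST, E[X_τ] = E[X_0] = 108. Equivalently: E[X_τ] = 121 · P(hit 121 first) + 0 · P(hit 0 first) = 121 · (108/121) = 108.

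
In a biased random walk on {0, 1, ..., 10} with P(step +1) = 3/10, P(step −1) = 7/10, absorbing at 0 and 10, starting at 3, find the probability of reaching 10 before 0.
P(hit 10 before 0) = (1 − (7/3)^3) / (1 − (7/3)^10) = 172773/70604050

Let u_k denote P(reach 10 before 0 | start at k). Boundary: u_0 = 0, u_10 = 1. Recurrence: u_k = 3/10·u_{k+1} + 7/10·u_{k-1} for 1 ≤ k ≤ 9. Try u_k = A + B·r^k with r = q/p = (7/10)/(3/10) = 7/3. Substitution satisfies the recurrence; boundary conditions give:
  u_k = (1 − r^k) / (1 − r^N) = (1 − (7/3)^3) / (1 − (7/3)^10) = 172773/70604050.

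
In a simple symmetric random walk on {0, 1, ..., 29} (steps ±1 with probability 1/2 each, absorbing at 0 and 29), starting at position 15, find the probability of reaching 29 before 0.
P(hit 29 before 0) = 15/29

Let u_k = P(hit 29 before 0 | start at k). Then u_0 = 0, u_29 = 1, and u_k = u_{k-1}/2 + u_{k+1}/2 for 1 ≤ k ≤ 28. This harmonic recurrence is solved by u_k = k/29, giving u_15 = 15/29.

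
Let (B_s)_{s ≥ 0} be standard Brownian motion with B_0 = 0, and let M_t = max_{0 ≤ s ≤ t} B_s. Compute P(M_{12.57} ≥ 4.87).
P(M_{12.57} ≥ 4.87) = 2·P(B_{12.57} ≥ 4.87) = 2(1 − Φ(4.87/√12.57)) ≈ 0.1696

By the reflection principle for Brownian motion, P(M_t ≥ a) = 2 · P(B_t ≥ a) for a ≥ 0. Since B_t ~ N(0, t), P(B_t ≥ 4.87) = 1 − Φ(4.87/√t) = 1 − Φ(4.87/√12.57) = 1 − Φ(1.3736). So
  P(M_{12.57} ≥ 4.87) = 2(1 − Φ(1.3736)) ≈ 0.1696.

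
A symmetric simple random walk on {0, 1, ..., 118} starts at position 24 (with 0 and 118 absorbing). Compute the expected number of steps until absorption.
E[τ | X_0 = 24] = 2256

Let v_k = E[τ | X_0 = k]. Boundary: v_0 = v_118 = 0. Recurrence: v_k = 1 + (v_{k-1} + v_{k+1})/2 for 1 ≤ k ≤ 117. The particular solution to v_k − (v_{k-1} + v_{k+1})/2 = 1 is v_k = −k^2. Adding homogeneous solution A + B k and matching boundaries gives v_k = k (118 − k). Substituting k = 24: v_24 = 24 · 94 = 2256.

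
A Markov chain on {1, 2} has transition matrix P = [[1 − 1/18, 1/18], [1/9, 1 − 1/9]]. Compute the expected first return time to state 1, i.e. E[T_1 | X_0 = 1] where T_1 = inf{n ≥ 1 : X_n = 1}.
E[T_1 | X_0 = 1] = 1/π_1 = 3/2

For an irreducible recurrent Markov chain with stationary distribution π, E[T_i | X_0 = i] = 1/π_i (Kac's formula). Here π_1 = (1/9)/(1/18 + 1/9) = (1/9)/(1/6) = 2/3, so E[T_1 | X_0 = 1] = 1/π_1 = (1/18 + 1/9)/(1/9) = (1/6)/(1/9) = 3/2.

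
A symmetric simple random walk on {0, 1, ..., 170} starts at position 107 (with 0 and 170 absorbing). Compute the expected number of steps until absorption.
E[τ | X_0 = 107] = 6741

Let v_k = E[τ | X_0 = k]. Boundary: v_0 = v_170 = 0. Recurrence: v_k = 1 + (v_{k-1} + v_{k+1})/2 for 1 ≤ k ≤ 169. The particular solution to v_k − (v_{k-1} + v_{k+1})/2 = 1 is v_k = −k^2. Adding homogeneous solution A + B k and matching boundaries gives v_k = k (170 − k). Substituting k = 107: v_107 = 107 · 63 = 6741.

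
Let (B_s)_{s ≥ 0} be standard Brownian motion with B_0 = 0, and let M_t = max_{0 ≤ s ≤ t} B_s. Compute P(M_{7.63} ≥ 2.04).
P(M_{7.63} ≥ 2.04) = 2·P(B_{7.63} ≥ 2.04) = 2(1 − Φ(2.04/√7.63)) ≈ 0.4602

By the reflection principle for Brownian motion, P(M_t ≥ a) = 2 · P(B_t ≥ a) for a ≥ 0. Since B_t ~ N(0, t), P(B_t ≥ 2.04) = 1 − Φ(2.04/√t) = 1 − Φ(2.04/√7.63) = 1 − Φ(0.7385). So
  P(M_{7.63} ≥ 2.04) = 2(1 − Φ(0.7385)) ≈ 0.4602.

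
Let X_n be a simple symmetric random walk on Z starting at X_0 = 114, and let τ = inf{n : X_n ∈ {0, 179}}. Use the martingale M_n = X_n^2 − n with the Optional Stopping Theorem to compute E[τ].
E[τ] = 7410

M_n = X_n^2 − n is a martingale (since E[X_{n+1}^2 | F_n] = X_n^2 + 1). By OST (τ has finite mean in a bounded region), E[M_τ] = E[M_0] = X_0^2 − 0 = 114^2 = 12996. Also E[M_τ] = E[X_τ^2] − E[τ]. The walk exits at 0 or 179, with P(hit 179 first) = 114/179, so E[X_τ^2] = 179^2 · 114/179 + 0 = 20406. Thus E[τ] = E[X_τ^2] − E[M_τ] = 20406 − 12996 = 7410 = 114(179 − 114) = 7410.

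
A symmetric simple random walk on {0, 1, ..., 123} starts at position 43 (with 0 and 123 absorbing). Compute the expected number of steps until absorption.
E[τ | X_0 = 43] = 3440

Let v_k = E[τ | X_0 = k]. Boundary: v_0 = v_123 = 0. Recurrence: v_k = 1 + (v_{k-1} + v_{k+1})/2 for 1 ≤ k ≤ 122. The particular solution to v_k − (v_{k-1} + v_{k+1})/2 = 1 is v_k = −k^2. Adding homogeneous solution A + B k and matching boundaries gives v_k = k (123 − k). Substituting k = 43: v_43 = 43 · 80 = 3440.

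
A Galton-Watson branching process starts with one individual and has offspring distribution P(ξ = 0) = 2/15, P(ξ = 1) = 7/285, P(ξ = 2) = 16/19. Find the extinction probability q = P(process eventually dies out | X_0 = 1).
q = 19/120

The pgf is f(s) = 2/15 + 7/285·s + 16/19·s². The extinction probability q is the smallest fixed point of f in [0, 1]. Setting s = f(s):
  16/19·s² + (7/285 − 1)·s + 2/15 = 0
  16/19·s² − (2/15 + 16/19)·s + 2/15 = 0
which factors as (s − 1)·(16/19·s − 2/15) = 0, giving roots s = 1 and s = (2/15)/(16/19) = 19/120.
Mean offspring μ = 7/285 + 2·16/19 = 487/285 > 1 (supercritical), so q < 1. The extinction probability is the smaller root: q = (2/15)/(16/19) = 19/120.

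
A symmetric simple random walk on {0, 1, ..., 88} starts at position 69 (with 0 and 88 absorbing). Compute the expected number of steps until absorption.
E[τ | X_0 = 69] = 1311

Let v_k = E[τ | X_0 = k]. Boundary: v_0 = v_88 = 0. Recurrence: v_k = 1 + (v_{k-1} + v_{k+1})/2 for 1 ≤ k ≤ 87. The particular solution to v_k − (v_{k-1} + v_{k+1})/2 = 1 is v_k = −k^2. Adding homogeneous solution A + B k and matching boundaries gives v_k = k (88 − k). Substituting k = 69: v_69 = 69 · 19 = 1311.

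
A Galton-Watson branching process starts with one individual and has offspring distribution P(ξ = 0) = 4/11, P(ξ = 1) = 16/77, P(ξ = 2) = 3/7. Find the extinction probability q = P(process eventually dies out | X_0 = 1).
q = 28/33

The pgf is f(s) = 4/11 + 16/77·s + 3/7·s². The extinction probability q is the smallest fixed point of f in [0, 1]. Setting s = f(s):
  3/7·s² + (16/77 − 1)·s + 4/11 = 0
  3/7·s² − (4/11 + 3/7)·s + 4/11 = 0
which factors as (s − 1)·(3/7·s − 4/11) = 0, giving roots s = 1 and s = (4/11)/(3/7) = 28/33.
Mean offspring μ = 16/77 + 2·3/7 = 82/77 > 1 (supercritical), so q < 1. The extinction probability is the smaller root: q = (4/11)/(3/7) = 28/33.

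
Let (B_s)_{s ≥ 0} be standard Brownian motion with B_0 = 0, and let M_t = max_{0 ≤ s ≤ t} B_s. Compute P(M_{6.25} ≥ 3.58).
P(M_{6.25} ≥ 3.58) = 2·P(B_{6.25} ≥ 3.58) = 2(1 − Φ(3.58/√6.25)) ≈ 0.1521

By the reflection principle for Brownian motion, P(M_t ≥ a) = 2 · P(B_t ≥ a) for a ≥ 0. Since B_t ~ N(0, t), P(B_t ≥ 3.58) = 1 − Φ(3.58/√t) = 1 − Φ(3.58/√6.25) = 1 − Φ(1.4320). So
  P(M_{6.25} ≥ 3.58) = 2(1 − Φ(1.4320)) ≈ 0.1521.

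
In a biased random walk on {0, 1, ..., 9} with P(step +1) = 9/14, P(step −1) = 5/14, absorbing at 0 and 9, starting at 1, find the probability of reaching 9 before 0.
P(hit 9 before 0) = (1 − (5/9)^1) / (1 − (5/9)^9) = 43046721/96366841

Let u_k denote P(reach 9 before 0 | start at k). Boundary: u_0 = 0, u_9 = 1. Recurrence: u_k = 9/14·u_{k+1} + 5/14·u_{k-1} for 1 ≤ k ≤ 8. Try u_k = A + B·r^k with r = q/p = (5/14)/(9/14) = 5/9. Substitution satisfies the recurrence; boundary conditions give:
  u_k = (1 − r^k) / (1 − r^N) = (1 − (5/9)^1) / (1 − (5/9)^9) = 43046721/96366841.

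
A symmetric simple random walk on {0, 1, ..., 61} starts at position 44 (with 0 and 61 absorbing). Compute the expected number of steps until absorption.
E[τ | X_0 = 44] = 748

Let v_k = E[τ | X_0 = k]. Boundary: v_0 = v_61 = 0. Recurrence: v_k = 1 + (v_{k-1} + v_{k+1})/2 for 1 ≤ k ≤ 60. The particular solution to v_k − (v_{k-1} + v_{k+1})/2 = 1 is v_k = −k^2. Adding homogeneous solution A + B k and matching boundaries gives v_k = k (61 − k). Substituting k = 44: v_44 = 44 · 17 = 748.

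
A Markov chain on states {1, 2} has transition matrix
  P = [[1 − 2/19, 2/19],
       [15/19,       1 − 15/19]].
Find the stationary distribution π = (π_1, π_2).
π_1 = 15/17, π_2 = 2/17

Solve πP = π with π_1 + π_2 = 1. From πP = π: π_1 · (1 − 2/19) + π_2 · 15/19 = π_1 ⇒ π_2 · 15/19 = π_1 · 2/19 ⇒ π_2/π_1 = (2/19)/(15/19) = 2/15. Together with π_1 + π_2 = 1:
  π_1 = (15/19)/(2/19 + 15/19) = (15/19)/(17/19) = 15/17,
  π_2 = (2/19)/(2/19 + 15/19) = (2/19)/(17/19) = 2/17.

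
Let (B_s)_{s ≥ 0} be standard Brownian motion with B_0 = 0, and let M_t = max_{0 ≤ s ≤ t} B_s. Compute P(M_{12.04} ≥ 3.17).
P(M_{12.04} ≥ 3.17) = 2·P(B_{12.04} ≥ 3.17) = 2(1 − Φ(3.17/√12.04)) ≈ 0.3609

By the reflection principle for Brownian motion, P(M_t ≥ a) = 2 · P(B_t ≥ a) for a ≥ 0. Since B_t ~ N(0, t), P(B_t ≥ 3.17) = 1 − Φ(3.17/√t) = 1 − Φ(3.17/√12.04) = 1 − Φ(0.9136). So
  P(M_{12.04} ≥ 3.17) = 2(1 − Φ(0.9136)) ≈ 0.3609.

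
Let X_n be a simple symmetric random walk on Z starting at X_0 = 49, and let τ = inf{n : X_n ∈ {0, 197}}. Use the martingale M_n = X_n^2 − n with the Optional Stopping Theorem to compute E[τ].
E[τ] = 7252

M_n = X_n^2 − n is a martingale (since E[X_{n+1}^2 | F_n] = X_n^2 + 1). By OST (τ has finite mean in a bounded region), E[M_τ] = E[M_0] = X_0^2 − 0 = 49^2 = 2401. Also E[M_τ] = E[X_τ^2] − E[τ]. The walk exits at 0 or 197, with P(hit 197 first) = 49/197, so E[X_τ^2] = 197^2 · 49/197 + 0 = 9653. Thus E[τ] = E[X_τ^2] − E[M_τ] = 9653 − 2401 = 7252 = 49(197 − 49) = 7252.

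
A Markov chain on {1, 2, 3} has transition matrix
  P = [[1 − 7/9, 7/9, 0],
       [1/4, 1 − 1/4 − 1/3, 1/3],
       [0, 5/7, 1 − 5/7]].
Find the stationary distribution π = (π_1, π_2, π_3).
π = (135/751, 420/751, 196/751)

This is a birth-death chain on three states, which satisfies detailed balance: π_1 · P_{12} = π_2 · P_{21} and π_2 · P_{23} = π_3 · P_{32}.
From π_1 · 7/9 = π_2 · 1/4: π_2/π_1 = (7/9)/(1/4) = 28/9.
From π_2 · 1/3 = π_3 · 5/7: π_3/π_2 = (1/3)/(5/7) = 7/15.
Take π_1 proportional to 1; then unnormalized π = (1, 28/9, 196/135). Normalize by dividing by the sum 751/135:
  π = (135/751, 420/751, 196/751).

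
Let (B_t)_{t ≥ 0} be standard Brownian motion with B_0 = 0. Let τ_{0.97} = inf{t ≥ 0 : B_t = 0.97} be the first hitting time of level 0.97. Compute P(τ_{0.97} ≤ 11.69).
P(τ_{0.97} ≤ 11.69) = 2(1 − Φ(0.97/√11.69)) = 2(1 − Φ(0.2837)) ≈ 0.7766

By the reflection principle for standard BM, P(τ_b ≤ t) = 2 · P(B_t ≥ b). Since B_t ~ N(0, t), P(B_t ≥ 0.97) = 1 − Φ(0.97/√t) = 1 − Φ(0.97/√11.69) = 1 − Φ(0.2837) ≈ 0.38832. Doubling: P(τ_{0.97} ≤ 11.69) ≈ 2 · 0.38832 = 0.77664 ≈ 0.7766.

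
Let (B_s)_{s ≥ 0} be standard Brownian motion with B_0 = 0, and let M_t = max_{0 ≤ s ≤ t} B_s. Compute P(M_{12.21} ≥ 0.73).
P(M_{12.21} ≥ 0.73) = 2·P(B_{12.21} ≥ 0.73) = 2(1 − Φ(0.73/√12.21)) ≈ 0.8345

By the reflection principle for Brownian motion, P(M_t ≥ a) = 2 · P(B_t ≥ a) for a ≥ 0. Since B_t ~ N(0, t), P(B_t ≥ 0.73) = 1 − Φ(0.73/√t) = 1 − Φ(0.73/√12.21) = 1 − Φ(0.2089). So
  P(M_{12.21} ≥ 0.73) = 2(1 − Φ(0.2089)) ≈ 0.8345.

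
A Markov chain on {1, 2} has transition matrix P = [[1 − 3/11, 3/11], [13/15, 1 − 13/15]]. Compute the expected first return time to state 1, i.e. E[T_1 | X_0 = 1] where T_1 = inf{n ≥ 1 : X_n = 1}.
E[T_1 | X_0 = 1] = 1/π_1 = 188/143

For an irreducible recurrent Markov chain with stationary distribution π, E[T_i | X_0 = i] = 1/π_i (Kac's formula). Here π_1 = (13/15)/(3/11 + 13/15) = (13/15)/(188/165) = 143/188, so E[T_1 | X_0 = 1] = 1/π_1 = (3/11 + 13/15)/(13/15) = (188/165)/(13/15) = 188/143.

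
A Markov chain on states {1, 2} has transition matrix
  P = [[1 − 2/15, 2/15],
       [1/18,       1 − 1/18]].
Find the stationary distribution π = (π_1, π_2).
π_1 = 5/17, π_2 = 12/17

Solve πP = π with π_1 + π_2 = 1. From πP = π: π_1 · (1 − 2/15) + π_2 · 1/18 = π_1 ⇒ π_2 · 1/18 = π_1 · 2/15 ⇒ π_2/π_1 = (2/15)/(1/18) = 12/5. Together with π_1 + π_2 = 1:
  π_1 = (1/18)/(2/15 + 1/18) = (1/18)/(17/90) = 5/17,
  π_2 = (2/15)/(2/15 + 1/18) = (2/15)/(17/90) = 12/17.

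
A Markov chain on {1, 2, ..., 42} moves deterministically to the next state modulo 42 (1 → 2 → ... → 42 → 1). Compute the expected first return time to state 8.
E[T_8 | X_0 = 8] = 42

The chain cycles deterministically, so starting at state 8 it returns in exactly 42 steps. Equivalently, the stationary distribution is uniform π_j = 1/42 for every state j, so by Kac's formula E[T_8] = 1/π_8 = 42.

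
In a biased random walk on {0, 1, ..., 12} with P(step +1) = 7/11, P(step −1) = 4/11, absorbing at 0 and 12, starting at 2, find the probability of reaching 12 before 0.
P(hit 12 before 0) = (1 − (4/7)^2) / (1 − (4/7)^12) = 282475249/418924545

Let u_k denote P(reach 12 before 0 | start at k). Boundary: u_0 = 0, u_12 = 1. Recurrence: u_k = 7/11·u_{k+1} + 4/11·u_{k-1} for 1 ≤ k ≤ 11. Try u_k = A + B·r^k with r = q/p = (4/11)/(7/11) = 4/7. Substitution satisfies the recurrence; boundary conditions give:
  u_k = (1 − r^k) / (1 − r^N) = (1 − (4/7)^2) / (1 − (4/7)^12) = 282475249/418924545.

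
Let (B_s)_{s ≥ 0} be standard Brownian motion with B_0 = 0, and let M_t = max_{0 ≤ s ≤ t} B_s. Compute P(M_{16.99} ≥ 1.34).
P(M_{16.99} ≥ 1.34) = 2·P(B_{16.99} ≥ 1.34) = 2(1 − Φ(1.34/√16.99)) ≈ 0.7451

By the reflection principle for Brownian motion, P(M_t ≥ a) = 2 · P(B_t ≥ a) for a ≥ 0. Since B_t ~ N(0, t), P(B_t ≥ 1.34) = 1 − Φ(1.34/√t) = 1 − Φ(1.34/√16.99) = 1 − Φ(0.3251). So
  P(M_{16.99} ≥ 1.34) = 2(1 − Φ(0.3251)) ≈ 0.7451.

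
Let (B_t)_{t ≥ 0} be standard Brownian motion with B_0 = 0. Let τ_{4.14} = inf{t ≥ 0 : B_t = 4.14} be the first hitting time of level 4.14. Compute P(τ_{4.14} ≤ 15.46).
P(τ_{4.14} ≤ 15.46) = 2(1 − Φ(4.14/√15.46)) = 2(1 − Φ(1.0529)) ≈ 0.2924

By the reflection principle for standard BM, P(τ_b ≤ t) = 2 · P(B_t ≥ b). Since B_t ~ N(0, t), P(B_t ≥ 4.14) = 1 − Φ(4.14/√t) = 1 − Φ(4.14/√15.46) = 1 − Φ(1.0529) ≈ 0.14619. Doubling: P(τ_{4.14} ≤ 15.46) ≈ 2 · 0.14619 = 0.29238 ≈ 0.2924.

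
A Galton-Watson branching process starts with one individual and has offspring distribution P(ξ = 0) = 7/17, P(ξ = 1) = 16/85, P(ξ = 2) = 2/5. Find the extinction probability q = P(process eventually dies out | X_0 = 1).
q = 1

Mean offspring μ = 0·7/17 + 1·16/85 + 2·2/5 = 84/85 ≤ 1. For μ ≤ 1 with offspring not concentrated at 1, the Galton-Watson process goes extinct almost surely, so q = 1.
(Algebraic check: The pgf is f(s) = 7/17 + 16/85·s + 2/5·s². The extinction probability q is the smallest fixed point of f in [0, 1]. Setting s = f(s):
  2/5·s² + (16/85 − 1)·s + 7/17 = 0
  2/5·s² − (7/17 + 2/5)·s + 7/17 = 0
which factors as (s − 1)·(2/5·s − 7/17) = 0, giving roots s = 1 and s = (7/17)/(2/5) = 35/34. Since 35/34 ≥ 1, the smallest root in [0, 1] is s = 1.)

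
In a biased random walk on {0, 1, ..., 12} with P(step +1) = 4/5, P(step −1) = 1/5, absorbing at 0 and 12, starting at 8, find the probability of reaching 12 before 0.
P(hit 12 before 0) = (1 − (1/4)^8) / (1 − (1/4)^12) = 65792/65793

Let u_k denote P(reach 12 before 0 | start at k). Boundary: u_0 = 0, u_12 = 1. Recurrence: u_k = 4/5·u_{k+1} + 1/5·u_{k-1} for 1 ≤ k ≤ 11. Try u_k = A + B·r^k with r = q/p = (1/5)/(4/5) = 1/4. Substitution satisfies the recurrence; boundary conditions give:
  u_k = (1 − r^k) / (1 − r^N) = (1 − (1/4)^8) / (1 − (1/4)^12) = 65792/65793.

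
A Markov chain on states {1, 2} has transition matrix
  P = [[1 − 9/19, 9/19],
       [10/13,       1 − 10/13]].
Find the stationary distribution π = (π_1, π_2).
π_1 = 190/307, π_2 = 117/307

Solve πP = π with π_1 + π_2 = 1. From πP = π: π_1 · (1 − 9/19) + π_2 · 10/13 = π_1 ⇒ π_2 · 10/13 = π_1 · 9/19 ⇒ π_2/π_1 = (9/19)/(10/13) = 117/190. Together with π_1 + π_2 = 1:
  π_1 = (10/13)/(9/19 + 10/13) = (10/13)/(307/247) = 190/307,
  π_2 = (9/19)/(9/19 + 10/13) = (9/19)/(307/247) = 117/307.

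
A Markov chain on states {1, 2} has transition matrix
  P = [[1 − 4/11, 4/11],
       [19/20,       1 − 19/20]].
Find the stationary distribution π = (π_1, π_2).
π_1 = 209/289, π_2 = 80/289

Solve πP = π with π_1 + π_2 = 1. From πP = π: π_1 · (1 − 4/11) + π_2 · 19/20 = π_1 ⇒ π_2 · 19/20 = π_1 · 4/11 ⇒ π_2/π_1 = (4/11)/(19/20) = 80/209. Together with π_1 + π_2 = 1:
  π_1 = (19/20)/(4/11 + 19/20) = (19/20)/(289/220) = 209/289,
  π_2 = (4/11)/(4/11 + 19/20) = (4/11)/(289/220) = 80/289.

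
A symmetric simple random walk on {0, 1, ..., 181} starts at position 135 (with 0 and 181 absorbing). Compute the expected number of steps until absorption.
E[τ | X_0 = 135] = 6210

Let v_k = E[τ | X_0 = k]. Boundary: v_0 = v_181 = 0. Recurrence: v_k = 1 + (v_{k-1} + v_{k+1})/2 for 1 ≤ k ≤ 180. The particular solution to v_k − (v_{k-1} + v_{k+1})/2 = 1 is v_k = −k^2. Adding homogeneous solution A + B k and matching boundaries gives v_k = k (181 − k). Substituting k = 135: v_135 = 135 · 46 = 6210.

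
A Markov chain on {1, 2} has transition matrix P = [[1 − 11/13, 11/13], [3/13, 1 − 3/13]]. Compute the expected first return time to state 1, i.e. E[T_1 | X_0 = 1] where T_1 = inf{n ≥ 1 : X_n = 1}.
E[T_1 | X_0 = 1] = 1/π_1 = 14/3

For an irreducible recurrent Markov chain with stationary distribution π, E[T_i | X_0 = i] = 1/π_i (Kac's formula). Here π_1 = (3/13)/(11/13 + 3/13) = (3/13)/(14/13) = 3/14, so E[T_1 | X_0 = 1] = 1/π_1 = (11/13 + 3/13)/(3/13) = (14/13)/(3/13) = 14/3.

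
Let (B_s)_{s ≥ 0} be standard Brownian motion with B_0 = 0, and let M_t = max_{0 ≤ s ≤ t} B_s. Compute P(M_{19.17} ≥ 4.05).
P(M_{19.17} ≥ 4.05) = 2·P(B_{19.17} ≥ 4.05) = 2(1 − Φ(4.05/√19.17)) ≈ 0.3550

By the reflection principle for Brownian motion, P(M_t ≥ a) = 2 · P(B_t ≥ a) for a ≥ 0. Since B_t ~ N(0, t), P(B_t ≥ 4.05) = 1 − Φ(4.05/√t) = 1 − Φ(4.05/√19.17) = 1 − Φ(0.9250). So
  P(M_{19.17} ≥ 4.05) = 2(1 − Φ(0.9250)) ≈ 0.3550.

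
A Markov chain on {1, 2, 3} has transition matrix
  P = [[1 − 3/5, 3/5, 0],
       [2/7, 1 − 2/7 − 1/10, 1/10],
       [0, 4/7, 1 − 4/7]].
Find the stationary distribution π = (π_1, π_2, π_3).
π = (400/1387, 840/1387, 147/1387)

This is a birth-death chain on three states, which satisfies detailed balance: π_1 · P_{12} = π_2 · P_{21} and π_2 · P_{23} = π_3 · P_{32}.
From π_1 · 3/5 = π_2 · 2/7: π_2/π_1 = (3/5)/(2/7) = 21/10.
From π_2 · 1/10 = π_3 · 4/7: π_3/π_2 = (1/10)/(4/7) = 7/40.
Take π_1 proportional to 1; then unnormalized π = (1, 21/10, 147/400). Normalize by dividing by the sum 1387/400:
  π = (400/1387, 840/1387, 147/1387).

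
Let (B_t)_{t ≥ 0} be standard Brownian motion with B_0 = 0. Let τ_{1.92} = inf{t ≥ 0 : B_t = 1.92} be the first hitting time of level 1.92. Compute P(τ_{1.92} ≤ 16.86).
P(τ_{1.92} ≤ 16.86) = 2(1 − Φ(1.92/√16.86)) = 2(1 − Φ(0.4676)) ≈ 0.6401

By the reflection principle for standard BM, P(τ_b ≤ t) = 2 · P(B_t ≥ b). Since B_t ~ N(0, t), P(B_t ≥ 1.92) = 1 − Φ(1.92/√t) = 1 − Φ(1.92/√16.86) = 1 − Φ(0.4676) ≈ 0.32004. Doubling: P(τ_{1.92} ≤ 16.86) ≈ 2 · 0.32004 = 0.64008 ≈ 0.6401.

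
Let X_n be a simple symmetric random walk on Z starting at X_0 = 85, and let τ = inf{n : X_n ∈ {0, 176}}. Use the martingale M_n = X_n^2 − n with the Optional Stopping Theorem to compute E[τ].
E[τ] = 7735

M_n = X_n^2 − n is a martingale (since E[X_{n+1}^2 | F_n] = X_n^2 + 1). By OST (τ has finite mean in a bounded region), E[M_τ] = E[M_0] = X_0^2 − 0 = 85^2 = 7225. Also E[M_τ] = E[X_τ^2] − E[τ]. The walk exits at 0 or 176, with P(hit 176 first) = 85/176, so E[X_τ^2] = 176^2 · 85/176 + 0 = 14960. Thus E[τ] = E[X_τ^2] − E[M_τ] = 14960 − 7225 = 7735 = 85(176 − 85) = 7735.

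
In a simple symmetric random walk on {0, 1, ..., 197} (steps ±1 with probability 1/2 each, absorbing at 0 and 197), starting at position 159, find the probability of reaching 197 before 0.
P(hit 197 before 0) = 159/197

Let u_k = P(hit 197 before 0 | start at k). Then u_0 = 0, u_197 = 1, and u_k = u_{k-1}/2 + u_{k+1}/2 for 1 ≤ k ≤ 196. This harmonic recurrence is solved by u_k = k/197, giving u_159 = 159/197.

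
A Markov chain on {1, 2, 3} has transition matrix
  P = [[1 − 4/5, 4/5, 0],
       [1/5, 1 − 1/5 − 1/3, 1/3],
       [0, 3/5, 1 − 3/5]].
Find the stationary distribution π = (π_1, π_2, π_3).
π = (9/65, 36/65, 4/13)

This is a birth-death chain on three states, which satisfies detailed balance: π_1 · P_{12} = π_2 · P_{21} and π_2 · P_{23} = π_3 · P_{32}.
From π_1 · 4/5 = π_2 · 1/5: π_2/π_1 = (4/5)/(1/5) = 4.
From π_2 · 1/3 = π_3 · 3/5: π_3/π_2 = (1/3)/(3/5) = 5/9.
Take π_1 proportional to 1; then unnormalized π = (1, 4, 20/9). Normalize by dividing by the sum 65/9:
  π = (9/65, 36/65, 4/13).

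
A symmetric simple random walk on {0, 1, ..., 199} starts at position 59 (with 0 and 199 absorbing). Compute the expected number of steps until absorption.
E[τ | X_0 = 59] = 8260

Let v_k = E[τ | X_0 = k]. Boundary: v_0 = v_199 = 0. Recurrence: v_k = 1 + (v_{k-1} + v_{k+1})/2 for 1 ≤ k ≤ 198. The particular solution to v_k − (v_{k-1} + v_{k+1})/2 = 1 is v_k = −k^2. Adding homogeneous solution A + B k and matching boundaries gives v_k = k (199 − k). Substituting k = 59: v_59 = 59 · 140 = 8260.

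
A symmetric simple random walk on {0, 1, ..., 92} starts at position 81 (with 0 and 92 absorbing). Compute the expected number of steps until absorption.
E[τ | X_0 = 81] = 891

Let v_k = E[τ | X_0 = k]. Boundary: v_0 = v_92 = 0. Recurrence: v_k = 1 + (v_{k-1} + v_{k+1})/2 for 1 ≤ k ≤ 91. The particular solution to v_k − (v_{k-1} + v_{k+1})/2 = 1 is v_k = −k^2. Adding homogeneous solution A + B k and matching boundaries gives v_k = k (92 − k). Substituting k = 81: v_81 = 81 · 11 = 891.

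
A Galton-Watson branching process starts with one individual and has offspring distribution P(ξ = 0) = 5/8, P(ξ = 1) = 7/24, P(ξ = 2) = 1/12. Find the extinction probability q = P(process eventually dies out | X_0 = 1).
q = 1

Mean offspring μ = 0·5/8 + 1·7/24 + 2·1/12 = 11/24 ≤ 1. For μ ≤ 1 with offspring not concentrated at 1, the Galton-Watson process goes extinct almost surely, so q = 1.
(Algebraic check: The pgf is f(s) = 5/8 + 7/24·s + 1/12·s². The extinction probability q is the smallest fixed point of f in [0, 1]. Setting s = f(s):
  1/12·s² + (7/24 − 1)·s + 5/8 = 0
  1/12·s² − (5/8 + 1/12)·s + 5/8 = 0
which factors as (s − 1)·(1/12·s − 5/8) = 0, giving roots s = 1 and s = (5/8)/(1/12) = 15/2. Since 15/2 ≥ 1, the smallest root in [0, 1] is s = 1.)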